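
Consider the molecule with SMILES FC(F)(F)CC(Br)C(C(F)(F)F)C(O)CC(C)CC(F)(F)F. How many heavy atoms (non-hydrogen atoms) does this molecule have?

22

Every atom symbol written in the SMILES (organic subset) is one heavy atom; implicit H are not written.
Heavy atoms by element → Br:1, C:11, F:9, O:1.
Total: 22.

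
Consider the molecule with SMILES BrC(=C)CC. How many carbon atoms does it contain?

4

Count every carbon token in the SMILES (each C, including those in ring-closure positions and inside branches).
Carbon count: 4.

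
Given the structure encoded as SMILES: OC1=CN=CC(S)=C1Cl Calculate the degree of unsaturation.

Degree of unsaturation = (number of rings) + (number of π bonds).
Ring closures in the SMILES: 1.
π bonds: 3 double bonds (each 1 DoU) → 3 DoU from unsaturation.
Total DoU = 1 + 3 = 4.

4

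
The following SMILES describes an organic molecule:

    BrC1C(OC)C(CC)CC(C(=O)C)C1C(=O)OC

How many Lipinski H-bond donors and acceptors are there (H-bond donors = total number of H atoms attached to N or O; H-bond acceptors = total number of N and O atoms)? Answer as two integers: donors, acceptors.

0, 4

Donors: find every N or O and count the H atoms it carries.
  atom 4 (O): bond orders sum to 2 → 0 H
  atom 12 (O): bond orders sum to 2 → 0 H
  atom 16 (O): bond orders sum to 2 → 0 H
  atom 17 (O): bond orders sum to 2 → 0 H
Lipinski HBD = 0.
Acceptors: N atoms = 0, O atoms = 4 → HBA = 4.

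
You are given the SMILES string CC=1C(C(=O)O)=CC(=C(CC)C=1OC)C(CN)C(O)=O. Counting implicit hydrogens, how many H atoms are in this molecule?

19

Walk through each heavy atom and fill implicit hydrogens from standard valence (C 4, N 3, O 2, S 2, halogen 1):
  atom 1: C, bond orders sum to 1 (valence 4) → 3 H
  atom 2: C, bond orders sum to 4 (valence 4) → 0 H
  atom 3: C, bond orders sum to 4 (valence 4) → 0 H
  atom 4: C, bond orders sum to 4 (valence 4) → 0 H
  atom 5: O, bond orders sum to 2 (valence 2) → 0 H
  atom 6: O, bond orders sum to 1 (valence 2) → 1 H
  atom 7: C, bond orders sum to 3 (valence 4) → 1 H
  atom 8: C, bond orders sum to 4 (valence 4) → 0 H
  atom 9: C, bond orders sum to 4 (valence 4) → 0 H
  atom 10: C, bond orders sum to 2 (valence 4) → 2 H
  atom 11: C, bond orders sum to 1 (valence 4) → 3 H
  atom 12: C, bond orders sum to 4 (valence 4) → 0 H
  atom 13: O, bond orders sum to 2 (valence 2) → 0 H
  atom 14: C, bond orders sum to 1 (valence 4) → 3 H
  atom 15: C, bond orders sum to 3 (valence 4) → 1 H
  atom 16: C, bond orders sum to 2 (valence 4) → 2 H
  atom 17: N, bond orders sum to 1 (valence 3) → 2 H
  atom 18: C, bond orders sum to 4 (valence 4) → 0 H
  atom 19: O, bond orders sum to 1 (valence 2) → 1 H
  atom 20: O, bond orders sum to 2 (valence 2) → 0 H
Total hydrogens: 19.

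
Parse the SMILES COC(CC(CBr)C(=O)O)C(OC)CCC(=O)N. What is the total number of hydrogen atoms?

20

Walk through each heavy atom and fill implicit hydrogens from standard valence (C 4, N 3, O 2, S 2, halogen 1):
  atom 1: C, bond orders sum to 1 (valence 4) → 3 H
  atom 2: O, bond orders sum to 2 (valence 2) → 0 H
  atom 3: C, bond orders sum to 3 (valence 4) → 1 H
  atom 4: C, bond orders sum to 2 (valence 4) → 2 H
  atom 5: C, bond orders sum to 3 (valence 4) → 1 H
  atom 6: C, bond orders sum to 2 (valence 4) → 2 H
  atom 7: Br (halogen, monovalent) → 0 H
  atom 8: C, bond orders sum to 4 (valence 4) → 0 H
  atom 9: O, bond orders sum to 2 (valence 2) → 0 H
  atom 10: O, bond orders sum to 1 (valence 2) → 1 H
  atom 11: C, bond orders sum to 3 (valence 4) → 1 H
  atom 12: O, bond orders sum to 2 (valence 2) → 0 H
  atom 13: C, bond orders sum to 1 (valence 4) → 3 H
  atom 14: C, bond orders sum to 2 (valence 4) → 2 H
  atom 15: C, bond orders sum to 2 (valence 4) → 2 H
  atom 16: C, bond orders sum to 4 (valence 4) → 0 H
  atom 17: O, bond orders sum to 2 (valence 2) → 0 H
  atom 18: N, bond orders sum to 1 (valence 3) → 2 H
Total hydrogens: 20.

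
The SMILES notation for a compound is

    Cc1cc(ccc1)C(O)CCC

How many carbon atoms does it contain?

11

Count every carbon token in the SMILES (each C, including those in ring-closure positions and inside branches).
Carbon count: 11.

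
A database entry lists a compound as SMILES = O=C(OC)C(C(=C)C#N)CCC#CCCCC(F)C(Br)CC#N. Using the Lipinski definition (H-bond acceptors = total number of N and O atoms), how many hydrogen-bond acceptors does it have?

N atoms: 2; O atoms: 2.
Lipinski HBA = 2 + 2 = 4.

4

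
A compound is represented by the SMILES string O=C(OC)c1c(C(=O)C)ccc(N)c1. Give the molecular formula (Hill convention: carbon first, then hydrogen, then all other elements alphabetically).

C10H11NO3

Walk through each heavy atom and fill implicit hydrogens from standard valence (C 4, N 3, O 2, S 2, halogen 1); for lowercase aromatic atoms, an aromatic c carries 1 H when it has two neighbours and 0 H with three, and aromatic n carries 0 H:
  atom 1: O, bond orders sum to 2 (valence 2) → 0 H
  atom 2: C, bond orders sum to 4 (valence 4) → 0 H
  atom 3: O, bond orders sum to 2 (valence 2) → 0 H
  atom 4: C, bond orders sum to 1 (valence 4) → 3 H
  atom 5: aromatic c, 3 neighbours → 0 H
  atom 6: aromatic c, 3 neighbours → 0 H
  atom 7: C, bond orders sum to 4 (valence 4) → 0 H
  atom 8: O, bond orders sum to 2 (valence 2) → 0 H
  atom 9: C, bond orders sum to 1 (valence 4) → 3 H
  atom 10: aromatic c, 2 neighbours → 1 H
  atom 11: aromatic c, 2 neighbours → 1 H
  atom 12: aromatic c, 3 neighbours → 0 H
  atom 13: N, bond orders sum to 1 (valence 3) → 2 H
  atom 14: aromatic c, 2 neighbours → 1 H
Totals → C:10, H:11, N:1, O:3.
In Hill order: C10H11NO3.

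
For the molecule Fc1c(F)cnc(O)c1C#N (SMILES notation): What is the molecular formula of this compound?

Walk through each heavy atom and fill implicit hydrogens from standard valence (C 4, N 3, O 2, S 2, halogen 1); for lowercase aromatic atoms, an aromatic c carries 1 H when it has two neighbours and 0 H with three, and aromatic n carries 0 H:
  atom 1: F (halogen, monovalent) → 0 H
  atom 2: aromatic c, 3 neighbours → 0 H
  atom 3: aromatic c, 3 neighbours → 0 H
  atom 4: F (halogen, monovalent) → 0 H
  atom 5: aromatic c, 2 neighbours → 1 H
  atom 6: aromatic n, 2 neighbours → 0 H
  atom 7: aromatic c, 3 neighbours → 0 H
  atom 8: O, bond orders sum to 1 (valence 2) → 1 H
  atom 9: aromatic c, 3 neighbours → 0 H
  atom 10: C, bond orders sum to 4 (valence 4) → 0 H
  atom 11: N, bond orders sum to 3 (valence 3) → 0 H
Totals → C:6, H:2, F:2, N:2, O:1.

C6H2F2N2O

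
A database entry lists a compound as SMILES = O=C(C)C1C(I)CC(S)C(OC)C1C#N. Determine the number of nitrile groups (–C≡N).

1

The nitrile motif appears at heavy-atom position 14 in the SMILES.
Other groups present: 1 ether, 1 ketone, 1 thiol.
Nitrile count: 1.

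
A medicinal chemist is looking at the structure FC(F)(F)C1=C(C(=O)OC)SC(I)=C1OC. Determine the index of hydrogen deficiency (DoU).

4

Degree of unsaturation = (number of rings) + (number of π bonds).
Ring closures in the SMILES: 1.
π bonds: 3 double bonds (each 1 DoU) → 3 DoU from unsaturation.
Total DoU = 1 + 3 = 4.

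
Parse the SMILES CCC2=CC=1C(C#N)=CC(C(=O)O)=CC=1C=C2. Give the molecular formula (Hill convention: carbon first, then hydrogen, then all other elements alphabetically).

Walk through each heavy atom and fill implicit hydrogens from standard valence (C 4, N 3, O 2, S 2, halogen 1):
  atom 1: C, bond orders sum to 1 (valence 4) → 3 H
  atom 2: C, bond orders sum to 2 (valence 4) → 2 H
  atom 3: C, bond orders sum to 4 (valence 4) → 0 H
  atom 4: C, bond orders sum to 3 (valence 4) → 1 H
  atom 5: C, bond orders sum to 4 (valence 4) → 0 H
  atom 6: C, bond orders sum to 4 (valence 4) → 0 H
  atom 7: C, bond orders sum to 4 (valence 4) → 0 H
  atom 8: N, bond orders sum to 3 (valence 3) → 0 H
  atom 9: C, bond orders sum to 3 (valence 4) → 1 H
  atom 10: C, bond orders sum to 4 (valence 4) → 0 H
  atom 11: C, bond orders sum to 4 (valence 4) → 0 H
  atom 12: O, bond orders sum to 2 (valence 2) → 0 H
  atom 13: O, bond orders sum to 1 (valence 2) → 1 H
  atom 14: C, bond orders sum to 3 (valence 4) → 1 H
  atom 15: C, bond orders sum to 4 (valence 4) → 0 H
  atom 16: C, bond orders sum to 3 (valence 4) → 1 H
  atom 17: C, bond orders sum to 3 (valence 4) → 1 H
Totals → C:14, H:11, N:1, O:2.
In Hill order: C14H11NO2.

C14H11NO2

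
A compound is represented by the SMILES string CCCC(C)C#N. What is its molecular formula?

C6H11N

Walk through each heavy atom and fill implicit hydrogens from standard valence (C 4, N 3, O 2, S 2, halogen 1):
  atom 1: C, bond orders sum to 1 (valence 4) → 3 H
  atom 2: C, bond orders sum to 2 (valence 4) → 2 H
  atom 3: C, bond orders sum to 2 (valence 4) → 2 H
  atom 4: C, bond orders sum to 3 (valence 4) → 1 H
  atom 5: C, bond orders sum to 1 (valence 4) → 3 H
  atom 6: C, bond orders sum to 4 (valence 4) → 0 H
  atom 7: N, bond orders sum to 3 (valence 3) → 0 H
Totals → C:6, H:11, N:1.
In Hill order: C6H11N.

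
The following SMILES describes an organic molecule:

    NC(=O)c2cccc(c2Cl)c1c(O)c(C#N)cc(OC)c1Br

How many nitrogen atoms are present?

Scan the SMILES for N atoms (remember two-letter symbols like Cl and Br are single atoms).
Nitrogen count: 2.

2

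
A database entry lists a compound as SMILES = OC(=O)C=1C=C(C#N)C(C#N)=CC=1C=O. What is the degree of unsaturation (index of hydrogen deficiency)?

10

Molecular formula: C10H4N2O3.
DoU = (2C + 2 + N − H − X) / 2, where X is the halogen count and O/S are ignored.
    = (2·10 + 2 + 2 − 4 − 0) / 2 = 20 / 2 = 10.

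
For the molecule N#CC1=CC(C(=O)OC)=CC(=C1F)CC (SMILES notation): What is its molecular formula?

Walk through each heavy atom and fill implicit hydrogens from standard valence (C 4, N 3, O 2, S 2, halogen 1):
  atom 1: N, bond orders sum to 3 (valence 3) → 0 H
  atom 2: C, bond orders sum to 4 (valence 4) → 0 H
  atom 3: C, bond orders sum to 4 (valence 4) → 0 H
  atom 4: C, bond orders sum to 3 (valence 4) → 1 H
  atom 5: C, bond orders sum to 4 (valence 4) → 0 H
  atom 6: C, bond orders sum to 4 (valence 4) → 0 H
  atom 7: O, bond orders sum to 2 (valence 2) → 0 H
  atom 8: O, bond orders sum to 2 (valence 2) → 0 H
  atom 9: C, bond orders sum to 1 (valence 4) → 3 H
  atom 10: C, bond orders sum to 3 (valence 4) → 1 H
  atom 11: C, bond orders sum to 4 (valence 4) → 0 H
  atom 12: C, bond orders sum to 4 (valence 4) → 0 H
  atom 13: F (halogen, monovalent) → 0 H
  atom 14: C, bond orders sum to 2 (valence 4) → 2 H
  atom 15: C, bond orders sum to 1 (valence 4) → 3 H
Totals → C:11, H:10, F:1, N:1, O:2.
In Hill order: C11H10FNO2.

C11H10FNO2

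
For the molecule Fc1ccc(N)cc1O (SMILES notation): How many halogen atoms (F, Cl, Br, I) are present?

1

Halogen atoms appear at heavy-atom position 1 (1×F).
Other groups present: 1 hydroxyl, 1 primary amine.
Halogen count: 1.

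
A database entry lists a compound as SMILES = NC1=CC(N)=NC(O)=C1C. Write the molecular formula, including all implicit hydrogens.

Walk through each heavy atom and fill implicit hydrogens from standard valence (C 4, N 3, O 2, S 2, halogen 1):
  atom 1: N, bond orders sum to 1 (valence 3) → 2 H
  atom 2: C, bond orders sum to 4 (valence 4) → 0 H
  atom 3: C, bond orders sum to 3 (valence 4) → 1 H
  atom 4: C, bond orders sum to 4 (valence 4) → 0 H
  atom 5: N, bond orders sum to 1 (valence 3) → 2 H
  atom 6: N, bond orders sum to 3 (valence 3) → 0 H
  atom 7: C, bond orders sum to 4 (valence 4) → 0 H
  atom 8: O, bond orders sum to 1 (valence 2) → 1 H
  atom 9: C, bond orders sum to 4 (valence 4) → 0 H
  atom 10: C, bond orders sum to 1 (valence 4) → 3 H
Totals → C:6, H:9, N:3, O:1.
In Hill order: C6H9N3O.

C6H9N3O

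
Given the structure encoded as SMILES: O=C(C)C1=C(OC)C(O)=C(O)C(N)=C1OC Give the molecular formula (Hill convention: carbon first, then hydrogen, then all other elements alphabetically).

Walk through each heavy atom and fill implicit hydrogens from standard valence (C 4, N 3, O 2, S 2, halogen 1):
  atom 1: O, bond orders sum to 2 (valence 2) → 0 H
  atom 2: C, bond orders sum to 4 (valence 4) → 0 H
  atom 3: C, bond orders sum to 1 (valence 4) → 3 H
  atom 4: C, bond orders sum to 4 (valence 4) → 0 H
  atom 5: C, bond orders sum to 4 (valence 4) → 0 H
  atom 6: O, bond orders sum to 2 (valence 2) → 0 H
  atom 7: C, bond orders sum to 1 (valence 4) → 3 H
  atom 8: C, bond orders sum to 4 (valence 4) → 0 H
  atom 9: O, bond orders sum to 1 (valence 2) → 1 H
  atom 10: C, bond orders sum to 4 (valence 4) → 0 H
  atom 11: O, bond orders sum to 1 (valence 2) → 1 H
  atom 12: C, bond orders sum to 4 (valence 4) → 0 H
  atom 13: N, bond orders sum to 1 (valence 3) → 2 H
  atom 14: C, bond orders sum to 4 (valence 4) → 0 H
  atom 15: O, bond orders sum to 2 (valence 2) → 0 H
  atom 16: C, bond orders sum to 1 (valence 4) → 3 H
Totals → C:10, H:13, N:1, O:5.

C10H13NO5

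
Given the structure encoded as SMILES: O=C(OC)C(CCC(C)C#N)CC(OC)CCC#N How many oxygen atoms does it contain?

3

Scan the SMILES for O atoms (remember two-letter symbols like Cl and Br are single atoms).
Oxygen count: 3.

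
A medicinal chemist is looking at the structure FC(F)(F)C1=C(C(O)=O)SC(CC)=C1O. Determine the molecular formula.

C8H7F3O3S

Walk through each heavy atom and fill implicit hydrogens from standard valence (C 4, N 3, O 2, S 2, halogen 1):
  atom 1: F (halogen, monovalent) → 0 H
  atom 2: C, bond orders sum to 4 (valence 4) → 0 H
  atom 3: F (halogen, monovalent) → 0 H
  atom 4: F (halogen, monovalent) → 0 H
  atom 5: C, bond orders sum to 4 (valence 4) → 0 H
  atom 6: C, bond orders sum to 4 (valence 4) → 0 H
  atom 7: C, bond orders sum to 4 (valence 4) → 0 H
  atom 8: O, bond orders sum to 1 (valence 2) → 1 H
  atom 9: O, bond orders sum to 2 (valence 2) → 0 H
  atom 10: S, bond orders sum to 2 (valence 2) → 0 H
  atom 11: C, bond orders sum to 4 (valence 4) → 0 H
  atom 12: C, bond orders sum to 2 (valence 4) → 2 H
  atom 13: C, bond orders sum to 1 (valence 4) → 3 H
  atom 14: C, bond orders sum to 4 (valence 4) → 0 H
  atom 15: O, bond orders sum to 1 (valence 2) → 1 H
Totals → C:8, H:7, F:3, O:3, S:1.
In Hill order: C8H7F3O3S.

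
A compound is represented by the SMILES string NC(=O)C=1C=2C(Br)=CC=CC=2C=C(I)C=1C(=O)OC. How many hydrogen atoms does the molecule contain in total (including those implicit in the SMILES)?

9

Walk through each heavy atom and fill implicit hydrogens from standard valence (C 4, N 3, O 2, S 2, halogen 1):
  atom 1: N, bond orders sum to 1 (valence 3) → 2 H
  atom 2: C, bond orders sum to 4 (valence 4) → 0 H
  atom 3: O, bond orders sum to 2 (valence 2) → 0 H
  atom 4: C, bond orders sum to 4 (valence 4) → 0 H
  atom 5: C, bond orders sum to 4 (valence 4) → 0 H
  atom 6: C, bond orders sum to 4 (valence 4) → 0 H
  atom 7: Br (halogen, monovalent) → 0 H
  atom 8: C, bond orders sum to 3 (valence 4) → 1 H
  atom 9: C, bond orders sum to 3 (valence 4) → 1 H
  atom 10: C, bond orders sum to 3 (valence 4) → 1 H
  atom 11: C, bond orders sum to 4 (valence 4) → 0 H
  atom 12: C, bond orders sum to 3 (valence 4) → 1 H
  atom 13: C, bond orders sum to 4 (valence 4) → 0 H
  atom 14: I (halogen, monovalent) → 0 H
  atom 15: C, bond orders sum to 4 (valence 4) → 0 H
  atom 16: C, bond orders sum to 4 (valence 4) → 0 H
  atom 17: O, bond orders sum to 2 (valence 2) → 0 H
  atom 18: O, bond orders sum to 2 (valence 2) → 0 H
  atom 19: C, bond orders sum to 1 (valence 4) → 3 H
Total hydrogens: 9.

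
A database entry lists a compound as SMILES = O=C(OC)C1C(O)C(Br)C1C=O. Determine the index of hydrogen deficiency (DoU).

3

Degree of unsaturation = (number of rings) + (number of π bonds).
Ring closures in the SMILES: 1.
π bonds: 2 double bonds (each 1 DoU) → 2 DoU from unsaturation.
Total DoU = 1 + 2 = 3.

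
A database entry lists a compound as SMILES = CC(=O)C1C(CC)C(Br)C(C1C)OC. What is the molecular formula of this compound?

Walk through each heavy atom and fill implicit hydrogens from standard valence (C 4, N 3, O 2, S 2, halogen 1):
  atom 1: C, bond orders sum to 1 (valence 4) → 3 H
  atom 2: C, bond orders sum to 4 (valence 4) → 0 H
  atom 3: O, bond orders sum to 2 (valence 2) → 0 H
  atom 4: C, bond orders sum to 3 (valence 4) → 1 H
  atom 5: C, bond orders sum to 3 (valence 4) → 1 H
  atom 6: C, bond orders sum to 2 (valence 4) → 2 H
  atom 7: C, bond orders sum to 1 (valence 4) → 3 H
  atom 8: C, bond orders sum to 3 (valence 4) → 1 H
  atom 9: Br (halogen, monovalent) → 0 H
  atom 10: C, bond orders sum to 3 (valence 4) → 1 H
  atom 11: C, bond orders sum to 3 (valence 4) → 1 H
  atom 12: C, bond orders sum to 1 (valence 4) → 3 H
  atom 13: O, bond orders sum to 2 (valence 2) → 0 H
  atom 14: C, bond orders sum to 1 (valence 4) → 3 H
Totals → C:11, H:19, Br:1, O:2.

C11H19BrO2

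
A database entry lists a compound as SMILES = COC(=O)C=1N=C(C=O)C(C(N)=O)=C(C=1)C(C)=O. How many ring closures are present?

In SMILES, each pair of matching ring-closure digits denotes one ring-closing bond; the number of such bonds equals the number of independent rings.
Ring-closure bonds here: 1.

1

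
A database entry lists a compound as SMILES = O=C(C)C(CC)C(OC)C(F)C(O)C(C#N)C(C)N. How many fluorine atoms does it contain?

1

Scan the SMILES for F atoms (remember two-letter symbols like Cl and Br are single atoms).
Fluorine count: 1.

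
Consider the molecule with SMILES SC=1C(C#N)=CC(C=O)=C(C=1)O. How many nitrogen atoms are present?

1

Scan the SMILES for N atoms (remember two-letter symbols like Cl and Br are single atoms).
Nitrogen count: 1.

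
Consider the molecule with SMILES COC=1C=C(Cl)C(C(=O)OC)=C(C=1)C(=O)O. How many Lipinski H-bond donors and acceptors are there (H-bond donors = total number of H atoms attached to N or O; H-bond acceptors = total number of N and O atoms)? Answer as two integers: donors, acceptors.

1, 5

Donors: find every N or O and count the H atoms it carries.
  atom 2 (O): bond orders sum to 2 → 0 H
  atom 9 (O): bond orders sum to 2 → 0 H
  atom 10 (O): bond orders sum to 2 → 0 H
  atom 15 (O): bond orders sum to 2 → 0 H
  atom 16 (O): bond orders sum to 1 → 1 H
Lipinski HBD = 1.
Acceptors: N atoms = 0, O atoms = 5 → HBA = 5.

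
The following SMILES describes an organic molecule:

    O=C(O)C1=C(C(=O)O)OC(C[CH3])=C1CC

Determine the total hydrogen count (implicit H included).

Walk through each heavy atom and fill implicit hydrogens from standard valence (C 4, N 3, O 2, S 2, halogen 1):
  atom 1: O, bond orders sum to 2 (valence 2) → 0 H
  atom 2: C, bond orders sum to 4 (valence 4) → 0 H
  atom 3: O, bond orders sum to 1 (valence 2) → 1 H
  atom 4: C, bond orders sum to 4 (valence 4) → 0 H
  atom 5: C, bond orders sum to 4 (valence 4) → 0 H
  atom 6: C, bond orders sum to 4 (valence 4) → 0 H
  atom 7: O, bond orders sum to 2 (valence 2) → 0 H
  atom 8: O, bond orders sum to 1 (valence 2) → 1 H
  atom 9: O, bond orders sum to 2 (valence 2) → 0 H
  atom 10: C, bond orders sum to 4 (valence 4) → 0 H
  atom 11: C, bond orders sum to 2 (valence 4) → 2 H
  atom 12: C with explicit H count 3
  atom 13: C, bond orders sum to 4 (valence 4) → 0 H
  atom 14: C, bond orders sum to 2 (valence 4) → 2 H
  atom 15: C, bond orders sum to 1 (valence 4) → 3 H
Total hydrogens: 12.

12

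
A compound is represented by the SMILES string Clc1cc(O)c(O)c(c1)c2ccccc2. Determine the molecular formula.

Walk through each heavy atom and fill implicit hydrogens from standard valence (C 4, N 3, O 2, S 2, halogen 1); for lowercase aromatic atoms, an aromatic c carries 1 H when it has two neighbours and 0 H with three, and aromatic n carries 0 H:
  atom 1: Cl (halogen, monovalent) → 0 H
  atom 2: aromatic c, 3 neighbours → 0 H
  atom 3: aromatic c, 2 neighbours → 1 H
  atom 4: aromatic c, 3 neighbours → 0 H
  atom 5: O, bond orders sum to 1 (valence 2) → 1 H
  atom 6: aromatic c, 3 neighbours → 0 H
  atom 7: O, bond orders sum to 1 (valence 2) → 1 H
  atom 8: aromatic c, 3 neighbours → 0 H
  atom 9: aromatic c, 2 neighbours → 1 H
  atom 10: aromatic c, 3 neighbours → 0 H
  atom 11: aromatic c, 2 neighbours → 1 H
  atom 12: aromatic c, 2 neighbours → 1 H
  atom 13: aromatic c, 2 neighbours → 1 H
  atom 14: aromatic c, 2 neighbours → 1 H
  atom 15: aromatic c, 2 neighbours → 1 H
Totals → C:12, H:9, Cl:1, O:2.

C12H9ClO2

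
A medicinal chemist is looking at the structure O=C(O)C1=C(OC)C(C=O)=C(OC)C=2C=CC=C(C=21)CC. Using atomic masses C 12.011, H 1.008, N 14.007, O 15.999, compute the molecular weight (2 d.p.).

288.30 g/mol

First, the molecular formula is C16H16O5 (counting implicit H from valence).
  C: 16 × 12.011 = 192.176
  H: 16 × 1.008 = 16.128
  O: 5 × 15.999 = 79.995
Sum: 16×12.011 + 16×1.008 + 5×15.999 = 288.299 → 288.30 g/mol.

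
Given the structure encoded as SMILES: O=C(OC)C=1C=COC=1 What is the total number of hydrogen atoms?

Walk through each heavy atom and fill implicit hydrogens from standard valence (C 4, N 3, O 2, S 2, halogen 1):
  atom 1: O, bond orders sum to 2 (valence 2) → 0 H
  atom 2: C, bond orders sum to 4 (valence 4) → 0 H
  atom 3: O, bond orders sum to 2 (valence 2) → 0 H
  atom 4: C, bond orders sum to 1 (valence 4) → 3 H
  atom 5: C, bond orders sum to 4 (valence 4) → 0 H
  atom 6: C, bond orders sum to 3 (valence 4) → 1 H
  atom 7: C, bond orders sum to 3 (valence 4) → 1 H
  atom 8: O, bond orders sum to 2 (valence 2) → 0 H
  atom 9: C, bond orders sum to 3 (valence 4) → 1 H
Total hydrogens: 6.

6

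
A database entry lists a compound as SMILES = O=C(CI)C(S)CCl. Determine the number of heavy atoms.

Every atom symbol written in the SMILES (organic subset) is one heavy atom; implicit H are not written.
Heavy atoms by element → C:4, Cl:1, I:1, O:1, S:1.
Total: 8.

8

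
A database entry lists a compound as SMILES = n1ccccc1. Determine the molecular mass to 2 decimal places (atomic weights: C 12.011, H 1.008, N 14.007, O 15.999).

79.10 g/mol

First, the molecular formula is C5H5N (counting implicit H from valence).
  C: 5 × 12.011 = 60.055
  H: 5 × 1.008 = 5.040
  N: 1 × 14.007 = 14.007
Sum: 5×12.011 + 5×1.008 + 1×14.007 = 79.102 → 79.10 g/mol.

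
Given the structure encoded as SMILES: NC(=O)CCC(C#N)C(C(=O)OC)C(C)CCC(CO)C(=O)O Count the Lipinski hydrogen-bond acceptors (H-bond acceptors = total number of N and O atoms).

8

N atoms: 2; O atoms: 6.
Lipinski HBA = 2 + 6 = 8.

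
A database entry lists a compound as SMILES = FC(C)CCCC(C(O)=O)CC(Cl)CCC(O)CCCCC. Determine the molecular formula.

C17H32ClFO3

Walk through each heavy atom and fill implicit hydrogens from standard valence (C 4, N 3, O 2, S 2, halogen 1):
  atom 1: F (halogen, monovalent) → 0 H
  atom 2: C, bond orders sum to 3 (valence 4) → 1 H
  atom 3: C, bond orders sum to 1 (valence 4) → 3 H
  atom 4: C, bond orders sum to 2 (valence 4) → 2 H
  atom 5: C, bond orders sum to 2 (valence 4) → 2 H
  atom 6: C, bond orders sum to 2 (valence 4) → 2 H
  atom 7: C, bond orders sum to 3 (valence 4) → 1 H
  atom 8: C, bond orders sum to 4 (valence 4) → 0 H
  atom 9: O, bond orders sum to 1 (valence 2) → 1 H
  atom 10: O, bond orders sum to 2 (valence 2) → 0 H
  atom 11: C, bond orders sum to 2 (valence 4) → 2 H
  atom 12: C, bond orders sum to 3 (valence 4) → 1 H
  atom 13: Cl (halogen, monovalent) → 0 H
  atom 14: C, bond orders sum to 2 (valence 4) → 2 H
  atom 15: C, bond orders sum to 2 (valence 4) → 2 H
  atom 16: C, bond orders sum to 3 (valence 4) → 1 H
  atom 17: O, bond orders sum to 1 (valence 2) → 1 H
  atom 18: C, bond orders sum to 2 (valence 4) → 2 H
  atom 19: C, bond orders sum to 2 (valence 4) → 2 H
  atom 20: C, bond orders sum to 2 (valence 4) → 2 H
  atom 21: C, bond orders sum to 2 (valence 4) → 2 H
  atom 22: C, bond orders sum to 1 (valence 4) → 3 H
Totals → C:17, H:32, Cl:1, F:1, O:3.
In Hill order: C17H32ClFO3.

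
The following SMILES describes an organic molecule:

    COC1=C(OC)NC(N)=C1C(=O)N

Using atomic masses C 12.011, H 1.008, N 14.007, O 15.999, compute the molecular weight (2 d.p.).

185.18 g/mol

First, the molecular formula is C7H11N3O3 (counting implicit H from valence).
  C: 7 × 12.011 = 84.077
  H: 11 × 1.008 = 11.088
  N: 3 × 14.007 = 42.021
  O: 3 × 15.999 = 47.997
Sum: 7×12.011 + 11×1.008 + 3×14.007 + 3×15.999 = 185.183 → 185.18 g/mol.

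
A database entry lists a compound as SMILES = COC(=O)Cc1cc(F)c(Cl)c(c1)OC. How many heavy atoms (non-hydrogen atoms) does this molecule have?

15

Every atom symbol written in the SMILES (organic subset) is one heavy atom; implicit H are not written.
Heavy atoms by element → C:10, Cl:1, F:1, O:3.
Total: 15.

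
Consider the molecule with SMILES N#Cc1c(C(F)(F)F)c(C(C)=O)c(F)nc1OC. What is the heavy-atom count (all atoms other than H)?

18

Every atom symbol written in the SMILES (organic subset) is one heavy atom; implicit H are not written.
Heavy atoms by element → C:10, F:4, N:2, O:2.
Total: 18.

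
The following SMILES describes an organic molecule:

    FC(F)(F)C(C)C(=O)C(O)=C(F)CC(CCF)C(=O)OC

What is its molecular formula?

C12H15F5O4

Walk through each heavy atom and fill implicit hydrogens from standard valence (C 4, N 3, O 2, S 2, halogen 1):
  atom 1: F (halogen, monovalent) → 0 H
  atom 2: C, bond orders sum to 4 (valence 4) → 0 H
  atom 3: F (halogen, monovalent) → 0 H
  atom 4: F (halogen, monovalent) → 0 H
  atom 5: C, bond orders sum to 3 (valence 4) → 1 H
  atom 6: C, bond orders sum to 1 (valence 4) → 3 H
  atom 7: C, bond orders sum to 4 (valence 4) → 0 H
  atom 8: O, bond orders sum to 2 (valence 2) → 0 H
  atom 9: C, bond orders sum to 4 (valence 4) → 0 H
  atom 10: O, bond orders sum to 1 (valence 2) → 1 H
  atom 11: C, bond orders sum to 4 (valence 4) → 0 H
  atom 12: F (halogen, monovalent) → 0 H
  atom 13: C, bond orders sum to 2 (valence 4) → 2 H
  atom 14: C, bond orders sum to 3 (valence 4) → 1 H
  atom 15: C, bond orders sum to 2 (valence 4) → 2 H
  atom 16: C, bond orders sum to 2 (valence 4) → 2 H
  atom 17: F (halogen, monovalent) → 0 H
  atom 18: C, bond orders sum to 4 (valence 4) → 0 H
  atom 19: O, bond orders sum to 2 (valence 2) → 0 H
  atom 20: O, bond orders sum to 2 (valence 2) → 0 H
  atom 21: C, bond orders sum to 1 (valence 4) → 3 H
Totals → C:12, H:15, F:5, O:4.
In Hill order: C12H15F5O4.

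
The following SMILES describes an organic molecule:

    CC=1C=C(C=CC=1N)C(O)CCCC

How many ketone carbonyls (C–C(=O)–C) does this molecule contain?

Scan the SMILES for the ketone motif — none present.
Groups that are present: 1 hydroxyl, 1 primary amine.

0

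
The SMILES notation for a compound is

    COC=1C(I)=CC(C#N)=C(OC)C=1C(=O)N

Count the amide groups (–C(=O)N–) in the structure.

The amide motif appears at heavy-atom position 14 in the SMILES.
Other groups present: 2 ether, 1 nitrile.
Amide count: 1.

1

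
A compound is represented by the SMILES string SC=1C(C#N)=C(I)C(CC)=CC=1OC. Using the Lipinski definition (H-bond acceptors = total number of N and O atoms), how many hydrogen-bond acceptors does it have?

N atoms: 1; O atoms: 1.
Lipinski HBA = 1 + 1 = 2.

2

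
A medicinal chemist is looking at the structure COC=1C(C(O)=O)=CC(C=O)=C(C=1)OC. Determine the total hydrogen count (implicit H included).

Walk through each heavy atom and fill implicit hydrogens from standard valence (C 4, N 3, O 2, S 2, halogen 1):
  atom 1: C, bond orders sum to 1 (valence 4) → 3 H
  atom 2: O, bond orders sum to 2 (valence 2) → 0 H
  atom 3: C, bond orders sum to 4 (valence 4) → 0 H
  atom 4: C, bond orders sum to 4 (valence 4) → 0 H
  atom 5: C, bond orders sum to 4 (valence 4) → 0 H
  atom 6: O, bond orders sum to 1 (valence 2) → 1 H
  atom 7: O, bond orders sum to 2 (valence 2) → 0 H
  atom 8: C, bond orders sum to 3 (valence 4) → 1 H
  atom 9: C, bond orders sum to 4 (valence 4) → 0 H
  atom 10: C, bond orders sum to 3 (valence 4) → 1 H
  atom 11: O, bond orders sum to 2 (valence 2) → 0 H
  atom 12: C, bond orders sum to 4 (valence 4) → 0 H
  atom 13: C, bond orders sum to 3 (valence 4) → 1 H
  atom 14: O, bond orders sum to 2 (valence 2) → 0 H
  atom 15: C, bond orders sum to 1 (valence 4) → 3 H
Total hydrogens: 10.

10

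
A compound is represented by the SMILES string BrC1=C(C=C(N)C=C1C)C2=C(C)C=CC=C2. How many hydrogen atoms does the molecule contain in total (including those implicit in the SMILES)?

Walk through each heavy atom and fill implicit hydrogens from standard valence (C 4, N 3, O 2, S 2, halogen 1):
  atom 1: Br (halogen, monovalent) → 0 H
  atom 2: C, bond orders sum to 4 (valence 4) → 0 H
  atom 3: C, bond orders sum to 4 (valence 4) → 0 H
  atom 4: C, bond orders sum to 3 (valence 4) → 1 H
  atom 5: C, bond orders sum to 4 (valence 4) → 0 H
  atom 6: N, bond orders sum to 1 (valence 3) → 2 H
  atom 7: C, bond orders sum to 3 (valence 4) → 1 H
  atom 8: C, bond orders sum to 4 (valence 4) → 0 H
  atom 9: C, bond orders sum to 1 (valence 4) → 3 H
  atom 10: C, bond orders sum to 4 (valence 4) → 0 H
  atom 11: C, bond orders sum to 4 (valence 4) → 0 H
  atom 12: C, bond orders sum to 1 (valence 4) → 3 H
  atom 13: C, bond orders sum to 3 (valence 4) → 1 H
  atom 14: C, bond orders sum to 3 (valence 4) → 1 H
  atom 15: C, bond orders sum to 3 (valence 4) → 1 H
  atom 16: C, bond orders sum to 3 (valence 4) → 1 H
Total hydrogens: 14.

14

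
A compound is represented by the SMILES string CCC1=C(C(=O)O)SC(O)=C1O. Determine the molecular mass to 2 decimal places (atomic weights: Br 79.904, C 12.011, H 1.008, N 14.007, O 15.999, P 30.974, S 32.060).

188.20 g/mol

First, the molecular formula is C7H8O4S (counting implicit H from valence).
  C: 7 × 12.011 = 84.077
  H: 8 × 1.008 = 8.064
  O: 4 × 15.999 = 63.996
  S: 1 × 32.060 = 32.060
Sum: 7×12.011 + 8×1.008 + 4×15.999 + 1×32.060 = 188.197 → 188.20 g/mol.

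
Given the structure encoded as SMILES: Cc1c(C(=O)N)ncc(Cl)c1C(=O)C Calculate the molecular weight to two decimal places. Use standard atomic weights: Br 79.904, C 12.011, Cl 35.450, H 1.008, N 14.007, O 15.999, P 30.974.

First, the molecular formula is C9H9ClN2O2 (counting implicit H from valence).
  C: 9 × 12.011 = 108.099
  Cl: 1 × 35.450 = 35.450
  H: 9 × 1.008 = 9.072
  N: 2 × 14.007 = 28.014
  O: 2 × 15.999 = 31.998
Sum: 9×12.011 + 1×35.450 + 9×1.008 + 2×14.007 + 2×15.999 = 212.633 → 212.63 g/mol.

212.63 g/mol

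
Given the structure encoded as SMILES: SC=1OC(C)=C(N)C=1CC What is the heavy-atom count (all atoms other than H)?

Every atom symbol written in the SMILES (organic subset) is one heavy atom; implicit H are not written.
Heavy atoms by element → C:7, N:1, O:1, S:1.
Total: 10.

10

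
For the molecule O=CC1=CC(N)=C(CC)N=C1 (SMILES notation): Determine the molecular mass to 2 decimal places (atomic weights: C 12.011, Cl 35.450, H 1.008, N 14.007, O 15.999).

150.18 g/mol

First, the molecular formula is C8H10N2O (counting implicit H from valence).
  C: 8 × 12.011 = 96.088
  H: 10 × 1.008 = 10.080
  N: 2 × 14.007 = 28.014
  O: 1 × 15.999 = 15.999
Sum: 8×12.011 + 10×1.008 + 2×14.007 + 1×15.999 = 150.181 → 150.18 g/mol.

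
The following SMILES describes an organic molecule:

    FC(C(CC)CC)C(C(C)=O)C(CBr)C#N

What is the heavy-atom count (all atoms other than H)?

16

Every atom symbol written in the SMILES (organic subset) is one heavy atom; implicit H are not written.
Heavy atoms by element → Br:1, C:12, F:1, N:1, O:1.
Total: 16.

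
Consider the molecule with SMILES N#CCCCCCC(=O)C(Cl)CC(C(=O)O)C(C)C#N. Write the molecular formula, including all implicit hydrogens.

C14H19ClN2O3

Walk through each heavy atom and fill implicit hydrogens from standard valence (C 4, N 3, O 2, S 2, halogen 1):
  atom 1: N, bond orders sum to 3 (valence 3) → 0 H
  atom 2: C, bond orders sum to 4 (valence 4) → 0 H
  atom 3: C, bond orders sum to 2 (valence 4) → 2 H
  atom 4: C, bond orders sum to 2 (valence 4) → 2 H
  atom 5: C, bond orders sum to 2 (valence 4) → 2 H
  atom 6: C, bond orders sum to 2 (valence 4) → 2 H
  atom 7: C, bond orders sum to 2 (valence 4) → 2 H
  atom 8: C, bond orders sum to 4 (valence 4) → 0 H
  atom 9: O, bond orders sum to 2 (valence 2) → 0 H
  atom 10: C, bond orders sum to 3 (valence 4) → 1 H
  atom 11: Cl (halogen, monovalent) → 0 H
  atom 12: C, bond orders sum to 2 (valence 4) → 2 H
  atom 13: C, bond orders sum to 3 (valence 4) → 1 H
  atom 14: C, bond orders sum to 4 (valence 4) → 0 H
  atom 15: O, bond orders sum to 2 (valence 2) → 0 H
  atom 16: O, bond orders sum to 1 (valence 2) → 1 H
  atom 17: C, bond orders sum to 3 (valence 4) → 1 H
  atom 18: C, bond orders sum to 1 (valence 4) → 3 H
  atom 19: C, bond orders sum to 4 (valence 4) → 0 H
  atom 20: N, bond orders sum to 3 (valence 3) → 0 H
Totals → C:14, H:19, Cl:1, N:2, O:3.
In Hill order: C14H19ClN2O3.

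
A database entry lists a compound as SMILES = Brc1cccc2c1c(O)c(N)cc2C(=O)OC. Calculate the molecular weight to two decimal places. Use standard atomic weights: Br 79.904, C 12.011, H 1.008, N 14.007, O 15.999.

First, the molecular formula is C12H10BrNO3 (counting implicit H from valence).
  Br: 1 × 79.904 = 79.904
  C: 12 × 12.011 = 144.132
  H: 10 × 1.008 = 10.080
  N: 1 × 14.007 = 14.007
  O: 3 × 15.999 = 47.997
Sum: 1×79.904 + 12×12.011 + 10×1.008 + 1×14.007 + 3×15.999 = 296.120 → 296.12 g/mol.

296.12 g/mol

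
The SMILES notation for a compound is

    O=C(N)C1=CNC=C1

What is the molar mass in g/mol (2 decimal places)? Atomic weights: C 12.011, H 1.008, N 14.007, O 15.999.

110.12 g/mol

First, the molecular formula is C5H6N2O (counting implicit H from valence).
  C: 5 × 12.011 = 60.055
  H: 6 × 1.008 = 6.048
  N: 2 × 14.007 = 28.014
  O: 1 × 15.999 = 15.999
Sum: 5×12.011 + 6×1.008 + 2×14.007 + 1×15.999 = 110.116 → 110.12 g/mol.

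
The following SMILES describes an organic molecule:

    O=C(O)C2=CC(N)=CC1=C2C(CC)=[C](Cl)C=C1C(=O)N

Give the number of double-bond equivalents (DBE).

9

Degree of unsaturation = (number of rings) + (number of π bonds).
Ring closures in the SMILES: 2.
π bonds: 7 double bonds (each 1 DoU) → 7 DoU from unsaturation.
Total DoU = 2 + 7 = 9.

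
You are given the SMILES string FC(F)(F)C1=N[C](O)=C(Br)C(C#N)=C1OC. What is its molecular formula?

C8H4BrF3N2O2

Walk through each heavy atom and fill implicit hydrogens from standard valence (C 4, N 3, O 2, S 2, halogen 1):
  atom 1: F (halogen, monovalent) → 0 H
  atom 2: C, bond orders sum to 4 (valence 4) → 0 H
  atom 3: F (halogen, monovalent) → 0 H
  atom 4: F (halogen, monovalent) → 0 H
  atom 5: C, bond orders sum to 4 (valence 4) → 0 H
  atom 6: N, bond orders sum to 3 (valence 3) → 0 H
  atom 7: C with explicit H count 0
  atom 8: O, bond orders sum to 1 (valence 2) → 1 H
  atom 9: C, bond orders sum to 4 (valence 4) → 0 H
  atom 10: Br (halogen, monovalent) → 0 H
  atom 11: C, bond orders sum to 4 (valence 4) → 0 H
  atom 12: C, bond orders sum to 4 (valence 4) → 0 H
  atom 13: N, bond orders sum to 3 (valence 3) → 0 H
  atom 14: C, bond orders sum to 4 (valence 4) → 0 H
  atom 15: O, bond orders sum to 2 (valence 2) → 0 H
  atom 16: C, bond orders sum to 1 (valence 4) → 3 H
Totals → C:8, H:4, Br:1, F:3, N:2, O:2.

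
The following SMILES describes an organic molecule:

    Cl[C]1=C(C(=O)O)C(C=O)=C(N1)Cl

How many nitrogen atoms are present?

1

Scan the SMILES for N atoms (remember two-letter symbols like Cl and Br are single atoms).
Nitrogen count: 1.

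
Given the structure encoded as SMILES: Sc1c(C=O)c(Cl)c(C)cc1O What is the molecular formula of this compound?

Walk through each heavy atom and fill implicit hydrogens from standard valence (C 4, N 3, O 2, S 2, halogen 1); for lowercase aromatic atoms, an aromatic c carries 1 H when it has two neighbours and 0 H with three, and aromatic n carries 0 H:
  atom 1: S, bond orders sum to 1 (valence 2) → 1 H
  atom 2: aromatic c, 3 neighbours → 0 H
  atom 3: aromatic c, 3 neighbours → 0 H
  atom 4: C, bond orders sum to 3 (valence 4) → 1 H
  atom 5: O, bond orders sum to 2 (valence 2) → 0 H
  atom 6: aromatic c, 3 neighbours → 0 H
  atom 7: Cl (halogen, monovalent) → 0 H
  atom 8: aromatic c, 3 neighbours → 0 H
  atom 9: C, bond orders sum to 1 (valence 4) → 3 H
  atom 10: aromatic c, 2 neighbours → 1 H
  atom 11: aromatic c, 3 neighbours → 0 H
  atom 12: O, bond orders sum to 1 (valence 2) → 1 H
Totals → C:8, H:7, Cl:1, O:2, S:1.

C8H7ClO2S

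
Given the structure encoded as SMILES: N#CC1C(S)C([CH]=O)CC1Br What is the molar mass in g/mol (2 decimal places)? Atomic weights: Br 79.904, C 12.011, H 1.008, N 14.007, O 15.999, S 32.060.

First, the molecular formula is C7H8BrNOS (counting implicit H from valence).
  Br: 1 × 79.904 = 79.904
  C: 7 × 12.011 = 84.077
  H: 8 × 1.008 = 8.064
  N: 1 × 14.007 = 14.007
  O: 1 × 15.999 = 15.999
  S: 1 × 32.060 = 32.060
Sum: 1×79.904 + 7×12.011 + 8×1.008 + 1×14.007 + 1×15.999 + 1×32.060 = 234.111 → 234.11 g/mol.

234.11 g/mol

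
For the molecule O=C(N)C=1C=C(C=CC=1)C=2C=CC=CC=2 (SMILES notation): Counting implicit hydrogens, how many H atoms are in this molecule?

11

Walk through each heavy atom and fill implicit hydrogens from standard valence (C 4, N 3, O 2, S 2, halogen 1):
  atom 1: O, bond orders sum to 2 (valence 2) → 0 H
  atom 2: C, bond orders sum to 4 (valence 4) → 0 H
  atom 3: N, bond orders sum to 1 (valence 3) → 2 H
  atom 4: C, bond orders sum to 4 (valence 4) → 0 H
  atom 5: C, bond orders sum to 3 (valence 4) → 1 H
  atom 6: C, bond orders sum to 4 (valence 4) → 0 H
  atom 7: C, bond orders sum to 3 (valence 4) → 1 H
  atom 8: C, bond orders sum to 3 (valence 4) → 1 H
  atom 9: C, bond orders sum to 3 (valence 4) → 1 H
  atom 10: C, bond orders sum to 4 (valence 4) → 0 H
  atom 11: C, bond orders sum to 3 (valence 4) → 1 H
  atom 12: C, bond orders sum to 3 (valence 4) → 1 H
  atom 13: C, bond orders sum to 3 (valence 4) → 1 H
  atom 14: C, bond orders sum to 3 (valence 4) → 1 H
  atom 15: C, bond orders sum to 3 (valence 4) → 1 H
Total hydrogens: 11.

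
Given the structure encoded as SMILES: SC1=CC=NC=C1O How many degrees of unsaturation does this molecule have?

Molecular formula: C5H5NOS.
DoU = (2C + 2 + N − H − X) / 2, where X is the halogen count and O/S are ignored.
    = (2·5 + 2 + 1 − 5 − 0) / 2 = 8 / 2 = 4.

4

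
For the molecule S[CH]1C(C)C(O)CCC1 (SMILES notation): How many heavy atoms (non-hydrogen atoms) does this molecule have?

9

Every atom symbol written in the SMILES (organic subset) is one heavy atom; implicit H are not written.
Heavy atoms by element → C:7, O:1, S:1.
Total: 9.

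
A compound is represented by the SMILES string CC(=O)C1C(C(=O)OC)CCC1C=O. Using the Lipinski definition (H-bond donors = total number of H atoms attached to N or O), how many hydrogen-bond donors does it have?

Donors: find every N or O and count the H atoms it carries.
  atom 3 (O): bond orders sum to 2 → 0 H
  atom 7 (O): bond orders sum to 2 → 0 H
  atom 8 (O): bond orders sum to 2 → 0 H
  atom 14 (O): bond orders sum to 2 → 0 H
Lipinski HBD = 0.

0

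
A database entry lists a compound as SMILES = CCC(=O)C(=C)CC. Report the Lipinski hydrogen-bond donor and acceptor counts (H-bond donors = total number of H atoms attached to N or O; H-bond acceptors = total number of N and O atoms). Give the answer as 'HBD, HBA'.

0, 1

Donors: find every N or O and count the H atoms it carries.
  atom 4 (O): bond orders sum to 2 → 0 H
Lipinski HBD = 0.
Acceptors: N atoms = 0, O atoms = 1 → HBA = 1.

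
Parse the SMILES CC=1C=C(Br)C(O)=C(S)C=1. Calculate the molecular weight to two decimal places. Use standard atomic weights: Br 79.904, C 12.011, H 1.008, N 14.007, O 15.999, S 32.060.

219.10 g/mol

First, the molecular formula is C7H7BrOS (counting implicit H from valence).
  Br: 1 × 79.904 = 79.904
  C: 7 × 12.011 = 84.077
  H: 7 × 1.008 = 7.056
  O: 1 × 15.999 = 15.999
  S: 1 × 32.060 = 32.060
Sum: 1×79.904 + 7×12.011 + 7×1.008 + 1×15.999 + 1×32.060 = 219.096 → 219.10 g/mol.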